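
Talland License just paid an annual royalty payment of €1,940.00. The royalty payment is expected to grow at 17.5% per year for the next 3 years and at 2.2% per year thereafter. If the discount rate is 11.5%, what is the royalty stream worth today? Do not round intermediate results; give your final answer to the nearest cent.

€31418.46

D_1 = 2279.50000
D_2 = 2678.41250
D_3 = 3147.13469
Terminal value at year 3: TV = D_3×(1+g_2)/(r−g_2) = 3216.37165/0.093 = 34584.64140
P_0 = D_1/(1+r)^1 + D_2/(1+r)^2 + D_3/(1+r)^3 + TV/(1+r)^3
    = 2044.39462 + 2154.40689 + 2270.33909 + 24949.31779 = 31418.45839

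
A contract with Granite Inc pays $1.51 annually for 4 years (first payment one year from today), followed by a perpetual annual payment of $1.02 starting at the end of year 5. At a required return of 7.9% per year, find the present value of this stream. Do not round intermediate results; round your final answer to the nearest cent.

$14.54

PV of 4-year annuity: $1.51 × [1 − (1+0.079)^−4] / 0.079 = 5.01246
Perpetuity value at year 4: $1.02 / 0.079 = 12.91139
PV of perpetuity: 12.91139 / (1+0.079)^4 = 9.52549
Total PV = 5.01246 + 9.52549 = 14.53795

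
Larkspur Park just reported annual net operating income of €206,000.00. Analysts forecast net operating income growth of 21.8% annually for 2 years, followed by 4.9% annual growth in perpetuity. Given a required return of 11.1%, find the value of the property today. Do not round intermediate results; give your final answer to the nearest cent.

D_1 = 250908.00000
D_2 = 305605.94400
Terminal value at year 2: TV = D_2×(1+g_2)/(r−g_2) = 320580.63526/0.062 = 5170655.40735
P_0 = D_1/(1+r)^1 + D_2/(1+r)^2 + TV/(1+r)^2
    = 225839.78398 + 247590.33023 + 4189068.65180 = 4662498.76601

€4662498.77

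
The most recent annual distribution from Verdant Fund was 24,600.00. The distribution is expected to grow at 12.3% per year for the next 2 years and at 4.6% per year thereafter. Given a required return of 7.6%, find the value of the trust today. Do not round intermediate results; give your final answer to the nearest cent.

986757.97

D_1 = 27625.80000
D_2 = 31023.77340
Terminal value at year 2: TV = D_2×(1+g_2)/(r−g_2) = 32450.86698/0.03 = 1081695.56588
P_0 = D_1/(1+r)^1 + D_2/(1+r)^2 + TV/(1+r)^2
    = 25674.53532 + 26796.00665 + 934287.43201 = 986757.97398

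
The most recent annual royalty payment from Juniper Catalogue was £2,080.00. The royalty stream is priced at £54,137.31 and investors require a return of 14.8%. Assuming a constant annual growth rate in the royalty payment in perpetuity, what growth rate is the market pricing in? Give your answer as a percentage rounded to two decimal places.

P = D₀(1+g)/(r−g) ⇒ P(r−g) = D₀(1+g) ⇒ g(P+D₀) = P·r − D₀
g = (P·r − D₀)/(P + D₀) = (£54,137.31×0.148 − £2,080.00) / (£54,137.31 + £2,080.00) = 0.105525

10.55%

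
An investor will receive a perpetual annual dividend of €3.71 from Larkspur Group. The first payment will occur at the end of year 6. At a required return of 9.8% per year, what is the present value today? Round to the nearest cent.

Value at end of year 5: C / r = €3.71 / 0.098 = €37.8571
Discount to today: PV = €37.8571 / (1 + 0.098)^5 = €37.8571 / 1.595922 = €23.72

€23.72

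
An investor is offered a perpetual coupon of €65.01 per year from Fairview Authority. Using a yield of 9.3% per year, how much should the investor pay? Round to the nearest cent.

€699.03

Level perpetuity: PV = C / r = €65.01 / 0.093 = €699.03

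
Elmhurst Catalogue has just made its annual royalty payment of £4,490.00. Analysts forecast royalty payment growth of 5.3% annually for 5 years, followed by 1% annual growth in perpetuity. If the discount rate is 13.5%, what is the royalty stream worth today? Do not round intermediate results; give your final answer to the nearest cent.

£42963.86

D_1 = 4727.97000
D_2 = 4978.55241
D_3 = 5242.41569
D_4 = 5520.26372
D_5 = 5812.83770
Terminal value at year 5: TV = D_5×(1+g_2)/(r−g_2) = 5870.96607/0.125 = 46967.72859
P_0 = D_1/(1+r)^1 + D_2/(1+r)^2 + D_3/(1+r)^3 + D_4/(1+r)^4 + D_5/(1+r)^5 + TV/(1+r)^5
    = 4165.61233 + 3864.66061 + 3585.45165 + 3326.41461 + 3086.09215 + 24935.62454 = 42963.85588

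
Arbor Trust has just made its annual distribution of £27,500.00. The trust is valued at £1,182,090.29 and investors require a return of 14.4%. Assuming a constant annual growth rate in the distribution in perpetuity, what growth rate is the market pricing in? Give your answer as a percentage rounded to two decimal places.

P = D₀(1+g)/(r−g) ⇒ P(r−g) = D₀(1+g) ⇒ g(P+D₀) = P·r − D₀
g = (P·r − D₀)/(P + D₀) = (£1,182,090.29×0.144 − £27,500.00) / (£1,182,090.29 + £27,500.00) = 0.117991

11.80%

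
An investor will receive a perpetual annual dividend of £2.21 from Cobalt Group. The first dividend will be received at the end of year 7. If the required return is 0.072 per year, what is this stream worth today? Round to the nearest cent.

Value at end of year 6: C / r = £2.21 / 0.072 = £30.6944
Discount to today: PV = £30.6944 / (1 + 0.072)^6 = £30.6944 / 1.517640 = £20.23

£20.23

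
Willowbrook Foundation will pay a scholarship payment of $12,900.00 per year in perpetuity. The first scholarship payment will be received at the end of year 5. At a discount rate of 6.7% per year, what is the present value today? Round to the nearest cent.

Value at end of year 4: C / r = $12,900.00 / 0.067 = $192,537.3134
Discount to today: PV = $192,537.3134 / (1 + 0.067)^4 = $192,537.3134 / 1.296157 = $148,544.72

$148544.72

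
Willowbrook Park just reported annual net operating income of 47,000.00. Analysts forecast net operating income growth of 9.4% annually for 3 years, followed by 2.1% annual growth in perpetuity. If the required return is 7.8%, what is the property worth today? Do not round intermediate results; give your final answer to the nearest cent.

D_1 = 51418.00000
D_2 = 56251.29200
D_3 = 61538.91345
Terminal value at year 3: TV = D_3×(1+g_2)/(r−g_2) = 62831.23063/0.057 = 1102302.29176
P_0 = D_1/(1+r)^1 + D_2/(1+r)^2 + D_3/(1+r)^3 + TV/(1+r)^3
    = 47697.58813 + 48405.53006 + 49123.97949 + 879922.50983 = 1025149.60751

1025149.61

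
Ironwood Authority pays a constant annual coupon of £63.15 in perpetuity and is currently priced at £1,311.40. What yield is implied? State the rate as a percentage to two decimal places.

P = C/r ⇒ r = C/P = £63.15/£1,311.40 = 0.048155

4.82%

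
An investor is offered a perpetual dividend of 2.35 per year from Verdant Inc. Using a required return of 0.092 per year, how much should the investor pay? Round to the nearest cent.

25.54

Level perpetuity: PV = C / r = 2.35 / 0.092 = 25.54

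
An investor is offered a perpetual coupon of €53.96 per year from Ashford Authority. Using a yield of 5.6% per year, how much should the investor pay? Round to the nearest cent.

Level perpetuity: PV = C / r = €53.96 / 0.056 = €963.57

€963.57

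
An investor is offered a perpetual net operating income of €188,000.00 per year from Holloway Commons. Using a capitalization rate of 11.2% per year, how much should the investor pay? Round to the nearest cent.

€1678571.43

Level perpetuity: PV = C / r = €188,000.00 / 0.112 = €1,678,571.43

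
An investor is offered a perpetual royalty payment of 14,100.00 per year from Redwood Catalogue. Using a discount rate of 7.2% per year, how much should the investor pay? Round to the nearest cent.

195833.33

Level perpetuity: PV = C / r = 14,100.00 / 0.072 = 195,833.33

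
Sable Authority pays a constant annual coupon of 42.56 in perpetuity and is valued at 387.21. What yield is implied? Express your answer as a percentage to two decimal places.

10.99%

P = C/r ⇒ r = C/P = 42.56/387.21 = 0.109915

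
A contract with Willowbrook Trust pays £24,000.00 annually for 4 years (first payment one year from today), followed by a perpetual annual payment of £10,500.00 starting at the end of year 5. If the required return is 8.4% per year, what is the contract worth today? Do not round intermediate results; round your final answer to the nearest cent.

£169318.47

PV of 4-year annuity: £24,000.00 × [1 − (1+0.084)^−4] / 0.084 = 78788.39808
Perpetuity value at year 4: £10,500.00 / 0.084 = 125000.00000
PV of perpetuity: 125000.00000 / (1+0.084)^4 = 90530.07584
Total PV = 78788.39808 + 90530.07584 = 169318.47392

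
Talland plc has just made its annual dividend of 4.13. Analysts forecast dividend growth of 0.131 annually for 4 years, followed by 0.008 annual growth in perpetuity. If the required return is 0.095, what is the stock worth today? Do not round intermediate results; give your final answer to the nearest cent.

72.38

D_1 = 4.67103
D_2 = 5.28293
D_3 = 5.97500
D_4 = 6.75772
Terminal value at year 4: TV = D_4×(1+g_2)/(r−g_2) = 6.81179/0.087 = 78.29639
P_0 = D_1/(1+r)^1 + D_2/(1+r)^2 + D_3/(1+r)^3 + D_4/(1+r)^4 + TV/(1+r)^4
    = 4.26578 + 4.40603 + 4.55088 + 4.70050 + 54.46096 = 72.38414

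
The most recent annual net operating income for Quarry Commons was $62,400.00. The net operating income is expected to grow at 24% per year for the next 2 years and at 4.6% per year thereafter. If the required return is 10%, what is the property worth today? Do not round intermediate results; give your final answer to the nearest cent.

$1685598.38

D_1 = 77376.00000
D_2 = 95946.24000
Terminal value at year 2: TV = D_2×(1+g_2)/(r−g_2) = 100359.76704/0.054 = 1858514.20444
P_0 = D_1/(1+r)^1 + D_2/(1+r)^2 + TV/(1+r)^2
    = 70341.81818 + 79294.41322 + 1535962.15243 = 1685598.38384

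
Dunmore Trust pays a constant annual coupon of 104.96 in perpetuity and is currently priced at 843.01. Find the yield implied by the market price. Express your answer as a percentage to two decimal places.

P = C/r ⇒ r = C/P = 104.96/843.01 = 0.124506

12.45%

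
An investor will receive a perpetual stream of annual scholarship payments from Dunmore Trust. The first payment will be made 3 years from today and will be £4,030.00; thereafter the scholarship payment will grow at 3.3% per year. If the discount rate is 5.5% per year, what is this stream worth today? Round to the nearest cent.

£164580.15

Value at end of year 2: C₁ / (r − g) = £4,030.00 / (0.055 − 0.033) = £183,181.8182
Discount to today: PV = £183,181.8182 / (1 + 0.055)^2 = £183,181.8182 / 1.113025 = £164,580.15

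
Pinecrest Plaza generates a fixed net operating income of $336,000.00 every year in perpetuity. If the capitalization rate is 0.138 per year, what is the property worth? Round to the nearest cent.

$2434782.61

Level perpetuity: PV = C / r = $336,000.00 / 0.138 = $2,434,782.61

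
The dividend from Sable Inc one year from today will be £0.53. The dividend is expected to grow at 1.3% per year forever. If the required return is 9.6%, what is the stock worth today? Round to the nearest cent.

£6.39

Growing perpetuity: P = D₁ / (r − g) = £0.5300 / (0.096 − 0.013) = £6.39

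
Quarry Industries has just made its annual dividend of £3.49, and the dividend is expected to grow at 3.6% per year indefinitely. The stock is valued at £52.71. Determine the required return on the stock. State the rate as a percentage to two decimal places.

10.46%

D₁ = £3.49 × 1.036 = £3.6156
P = D₁/(r − g) ⇒ r = D₁/P + g = £3.6156/£52.71 + 0.036 = 0.068595 + 0.036 = 0.104595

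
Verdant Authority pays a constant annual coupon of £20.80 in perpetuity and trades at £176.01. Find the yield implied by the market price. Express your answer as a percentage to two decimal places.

P = C/r ⇒ r = C/P = £20.80/£176.01 = 0.118175

11.82%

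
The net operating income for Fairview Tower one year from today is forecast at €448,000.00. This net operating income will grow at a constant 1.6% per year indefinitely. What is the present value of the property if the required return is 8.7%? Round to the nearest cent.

Growing perpetuity: P = D₁ / (r − g) = €448,000.0000 / (0.087 − 0.016) = €6,309,859.15

€6309859.15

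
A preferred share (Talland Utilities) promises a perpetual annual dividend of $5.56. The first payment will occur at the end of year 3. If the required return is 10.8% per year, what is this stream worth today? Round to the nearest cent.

Value at end of year 2: C / r = $5.56 / 0.108 = $51.4815
Discount to today: PV = $51.4815 / (1 + 0.108)^2 = $51.4815 / 1.227664 = $41.93

$41.93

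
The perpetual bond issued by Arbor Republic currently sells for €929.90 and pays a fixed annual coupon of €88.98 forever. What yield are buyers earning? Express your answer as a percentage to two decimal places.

9.57%

P = C/r ⇒ r = C/P = €88.98/€929.90 = 0.095688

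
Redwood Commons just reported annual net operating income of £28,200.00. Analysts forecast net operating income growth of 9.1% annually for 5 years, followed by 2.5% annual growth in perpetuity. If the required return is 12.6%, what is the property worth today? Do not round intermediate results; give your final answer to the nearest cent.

D_1 = 30766.20000
D_2 = 33565.92420
D_3 = 36620.42330
D_4 = 39952.88182
D_5 = 43588.59407
Terminal value at year 5: TV = D_5×(1+g_2)/(r−g_2) = 44678.30892/0.101 = 442359.49426
P_0 = D_1/(1+r)^1 + D_2/(1+r)^2 + D_3/(1+r)^3 + D_4/(1+r)^4 + D_5/(1+r)^5 + TV/(1+r)^5
    = 27323.44583 + 26474.13801 + 25651.22963 + 24853.90011 + 24081.35437 + 244389.98250 = 372774.05046

£372774.05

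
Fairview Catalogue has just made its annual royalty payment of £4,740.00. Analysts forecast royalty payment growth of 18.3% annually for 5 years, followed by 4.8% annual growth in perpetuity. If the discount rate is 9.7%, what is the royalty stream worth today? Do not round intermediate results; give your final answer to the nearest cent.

£177746.26

D_1 = 5607.42000
D_2 = 6633.57786
D_3 = 7847.52261
D_4 = 9283.61925
D_5 = 10982.52157
Terminal value at year 5: TV = D_5×(1+g_2)/(r−g_2) = 11509.68260/0.049 = 234891.48169
P_0 = D_1/(1+r)^1 + D_2/(1+r)^2 + D_3/(1+r)^3 + D_4/(1+r)^4 + D_5/(1+r)^5 + TV/(1+r)^5
    = 5111.59526 + 5512.32196 + 5944.46388 + 6410.48384 + 6913.03773 + 147854.35790 = 177746.26057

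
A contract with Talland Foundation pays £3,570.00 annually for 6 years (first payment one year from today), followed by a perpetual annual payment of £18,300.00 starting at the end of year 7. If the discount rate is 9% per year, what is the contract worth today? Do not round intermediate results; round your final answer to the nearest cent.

PV of 6-year annuity: £3,570.00 × [1 − (1+0.09)^−6] / 0.09 = 16014.72937
Perpetuity value at year 6: £18,300.00 / 0.09 = 203333.33333
PV of perpetuity: 203333.33333 / (1+0.09)^6 = 121241.02313
Total PV = 16014.72937 + 121241.02313 = 137255.75250

£137255.75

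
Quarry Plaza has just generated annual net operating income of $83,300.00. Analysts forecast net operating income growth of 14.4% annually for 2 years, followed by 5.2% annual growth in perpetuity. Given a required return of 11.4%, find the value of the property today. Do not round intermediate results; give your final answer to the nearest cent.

$1663954.53

D_1 = 95295.20000
D_2 = 109017.70880
Terminal value at year 2: TV = D_2×(1+g_2)/(r−g_2) = 114686.62966/0.062 = 1849784.34932
P_0 = D_1/(1+r)^1 + D_2/(1+r)^2 + TV/(1+r)^2
    = 85543.26750 + 87846.94616 + 1490564.31231 = 1663954.52597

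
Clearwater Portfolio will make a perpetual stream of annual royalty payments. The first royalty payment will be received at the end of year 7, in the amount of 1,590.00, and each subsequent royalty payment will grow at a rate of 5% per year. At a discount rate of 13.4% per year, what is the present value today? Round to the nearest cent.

8901.01

Value at end of year 6: C₁ / (r − g) = 1,590.00 / (0.134 − 0.05) = 18,928.5714
Discount to today: PV = 18,928.5714 / (1 + 0.134)^6 = 18,928.5714 / 2.126563 = 8,901.01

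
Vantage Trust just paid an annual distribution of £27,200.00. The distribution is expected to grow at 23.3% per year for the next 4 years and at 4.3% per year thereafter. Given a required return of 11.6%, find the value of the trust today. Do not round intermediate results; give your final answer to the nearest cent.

£719528.81

D_1 = 33537.60000
D_2 = 41351.86080
D_3 = 50986.84437
D_4 = 62866.77910
Terminal value at year 4: TV = D_4×(1+g_2)/(r−g_2) = 65570.05061/0.073 = 898219.87130
P_0 = D_1/(1+r)^1 + D_2/(1+r)^2 + D_3/(1+r)^3 + D_4/(1+r)^4 + TV/(1+r)^4
    = 30051.61290 + 33202.18522 + 36683.05948 + 40528.86410 + 579063.08576 = 719528.80747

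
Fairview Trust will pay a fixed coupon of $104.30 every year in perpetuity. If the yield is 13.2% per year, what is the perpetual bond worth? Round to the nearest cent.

Level perpetuity: PV = C / r = $104.30 / 0.132 = $790.15

$790.15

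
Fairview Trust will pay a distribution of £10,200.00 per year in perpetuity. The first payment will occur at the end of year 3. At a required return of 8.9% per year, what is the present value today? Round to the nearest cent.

£96639.44

Value at end of year 2: C / r = £10,200.00 / 0.089 = £114,606.7416
Discount to today: PV = £114,606.7416 / (1 + 0.089)^2 = £114,606.7416 / 1.185921 = £96,639.44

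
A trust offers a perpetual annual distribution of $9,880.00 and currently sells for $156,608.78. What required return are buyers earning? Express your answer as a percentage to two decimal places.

6.31%

P = C/r ⇒ r = C/P = $9,880.00/$156,608.78 = 0.063087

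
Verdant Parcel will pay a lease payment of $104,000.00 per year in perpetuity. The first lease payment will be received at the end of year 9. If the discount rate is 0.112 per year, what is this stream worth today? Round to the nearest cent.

Value at end of year 8: C / r = $104,000.00 / 0.112 = $928,571.4286
Discount to today: PV = $928,571.4286 / (1 + 0.112)^8 = $928,571.4286 / 2.337967 = $397,170.53

$397170.53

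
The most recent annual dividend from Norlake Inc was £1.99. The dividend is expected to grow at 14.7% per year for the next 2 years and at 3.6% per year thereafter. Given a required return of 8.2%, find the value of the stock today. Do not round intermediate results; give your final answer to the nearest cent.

£54.71

D_1 = 2.28253
D_2 = 2.61806
Terminal value at year 2: TV = D_2×(1+g_2)/(r−g_2) = 2.71231/0.046 = 58.96331
P_0 = D_1/(1+r)^1 + D_2/(1+r)^2 + TV/(1+r)^2
    = 2.10955 + 2.23628 + 50.36482 = 54.71065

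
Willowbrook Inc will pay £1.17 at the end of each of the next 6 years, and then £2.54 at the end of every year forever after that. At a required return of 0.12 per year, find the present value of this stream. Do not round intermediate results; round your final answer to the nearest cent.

£15.53

PV of 6-year annuity: £1.17 × [1 − (1+0.12)^−6] / 0.12 = 4.81035
Perpetuity value at year 6: £2.54 / 0.12 = 21.16667
PV of perpetuity: 21.16667 / (1+0.12)^6 = 10.72369
Total PV = 4.81035 + 10.72369 = 15.53404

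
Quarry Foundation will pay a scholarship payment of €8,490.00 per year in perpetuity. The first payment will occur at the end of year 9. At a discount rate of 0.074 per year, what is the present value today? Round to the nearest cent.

Value at end of year 8: C / r = €8,490.00 / 0.074 = €114,729.7297
Discount to today: PV = €114,729.7297 / (1 + 0.074)^8 = €114,729.7297 / 1.770249 = €64,809.95

€64809.95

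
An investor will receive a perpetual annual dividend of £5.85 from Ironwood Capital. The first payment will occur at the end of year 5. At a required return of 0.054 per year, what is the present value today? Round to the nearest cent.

Value at end of year 4: C / r = £5.85 / 0.054 = £108.3333
Discount to today: PV = £108.3333 / (1 + 0.054)^4 = £108.3333 / 1.234134 = £87.78

£87.78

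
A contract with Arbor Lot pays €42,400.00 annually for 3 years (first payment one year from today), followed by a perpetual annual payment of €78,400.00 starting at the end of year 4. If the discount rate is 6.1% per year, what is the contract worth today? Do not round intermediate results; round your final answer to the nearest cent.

€1189195.23

PV of 3-year annuity: €42,400.00 × [1 − (1+0.061)^−3] / 0.061 = 113126.34278
Perpetuity value at year 3: €78,400.00 / 0.061 = 1285245.90164
PV of perpetuity: 1285245.90164 / (1+0.061)^3 = 1076068.89047
Total PV = 113126.34278 + 1076068.89047 = 1189195.23324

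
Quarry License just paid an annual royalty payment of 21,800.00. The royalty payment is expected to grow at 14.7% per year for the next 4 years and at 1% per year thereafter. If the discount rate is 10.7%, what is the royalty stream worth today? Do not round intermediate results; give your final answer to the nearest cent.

D_1 = 25004.60000
D_2 = 28680.27620
D_3 = 32896.27680
D_4 = 37732.02949
Terminal value at year 4: TV = D_4×(1+g_2)/(r−g_2) = 38109.34979/0.097 = 392879.89470
P_0 = D_1/(1+r)^1 + D_2/(1+r)^2 + D_3/(1+r)^3 + D_4/(1+r)^4 + TV/(1+r)^4
    = 22587.71454 + 23403.89212 + 24249.56122 + 25125.78746 + 261619.02404 = 356985.97938

356985.98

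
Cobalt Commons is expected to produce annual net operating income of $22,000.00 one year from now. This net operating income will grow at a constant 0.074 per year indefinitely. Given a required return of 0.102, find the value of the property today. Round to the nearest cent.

Growing perpetuity: P = D₁ / (r − g) = $22,000.0000 / (0.102 − 0.074) = $785,714.29

$785714.29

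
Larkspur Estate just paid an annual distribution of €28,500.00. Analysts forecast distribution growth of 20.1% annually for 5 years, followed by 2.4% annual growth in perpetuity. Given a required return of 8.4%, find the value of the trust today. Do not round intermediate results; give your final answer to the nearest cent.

€1007854.59

D_1 = 34228.50000
D_2 = 41108.42850
D_3 = 49371.22263
D_4 = 59294.83838
D_5 = 71213.10089
Terminal value at year 5: TV = D_5×(1+g_2)/(r−g_2) = 72922.21531/0.06 = 1215370.25520
P_0 = D_1/(1+r)^1 + D_2/(1+r)^2 + D_3/(1+r)^3 + D_4/(1+r)^4 + D_5/(1+r)^5 + TV/(1+r)^5
    = 31576.10701 + 34984.22926 + 38760.20235 + 42943.72972 + 47578.80018 + 812011.52309 = 1007854.59161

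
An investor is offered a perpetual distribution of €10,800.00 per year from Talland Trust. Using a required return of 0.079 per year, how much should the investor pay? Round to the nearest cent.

Level perpetuity: PV = C / r = €10,800.00 / 0.079 = €136,708.86

€136708.86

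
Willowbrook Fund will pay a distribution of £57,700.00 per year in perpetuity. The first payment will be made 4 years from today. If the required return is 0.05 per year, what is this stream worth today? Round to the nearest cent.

£996868.59

Value at end of year 3: C / r = £57,700.00 / 0.05 = £1,154,000.0000
Discount to today: PV = £1,154,000.0000 / (1 + 0.05)^3 = £1,154,000.0000 / 1.157625 = £996,868.59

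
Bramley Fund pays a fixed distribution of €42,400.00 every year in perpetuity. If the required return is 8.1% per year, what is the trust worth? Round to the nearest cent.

Level perpetuity: PV = C / r = €42,400.00 / 0.081 = €523,456.79

€523456.79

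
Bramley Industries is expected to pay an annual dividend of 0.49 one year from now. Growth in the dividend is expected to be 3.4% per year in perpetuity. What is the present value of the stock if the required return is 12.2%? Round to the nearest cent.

Growing perpetuity: P = D₁ / (r − g) = 0.4900 / (0.122 − 0.034) = 5.57

5.57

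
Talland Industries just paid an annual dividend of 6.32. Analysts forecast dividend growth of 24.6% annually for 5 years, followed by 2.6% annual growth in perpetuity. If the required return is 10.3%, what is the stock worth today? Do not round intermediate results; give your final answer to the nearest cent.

D_1 = 7.87472
D_2 = 9.81190
D_3 = 12.22563
D_4 = 15.23313
D_5 = 18.98048
Terminal value at year 5: TV = D_5×(1+g_2)/(r−g_2) = 19.47398/0.077 = 252.90879
P_0 = D_1/(1+r)^1 + D_2/(1+r)^2 + D_3/(1+r)^3 + D_4/(1+r)^4 + D_5/(1+r)^5 + TV/(1+r)^5
    = 7.13937 + 8.06496 + 9.11055 + 10.29170 + 11.62598 + 154.91246 = 201.14503

201.15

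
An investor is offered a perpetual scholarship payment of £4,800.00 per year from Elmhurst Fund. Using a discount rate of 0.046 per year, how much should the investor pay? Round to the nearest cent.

£104347.83

Level perpetuity: PV = C / r = £4,800.00 / 0.046 = £104,347.83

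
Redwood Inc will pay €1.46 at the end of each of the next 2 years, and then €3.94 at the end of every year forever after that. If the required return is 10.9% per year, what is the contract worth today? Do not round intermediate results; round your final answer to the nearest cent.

PV of 2-year annuity: €1.46 × [1 − (1+0.109)^−2] / 0.109 = 2.50361
Perpetuity value at year 2: €3.94 / 0.109 = 36.14679
PV of perpetuity: 36.14679 / (1+0.109)^2 = 29.39048
Total PV = 2.50361 + 29.39048 = 31.89408

€31.89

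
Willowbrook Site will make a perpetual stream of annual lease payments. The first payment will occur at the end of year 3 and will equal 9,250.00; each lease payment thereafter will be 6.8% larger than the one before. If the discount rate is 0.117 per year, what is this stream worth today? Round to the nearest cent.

151300.13

Value at end of year 2: C₁ / (r − g) = 9,250.00 / (0.117 − 0.068) = 188,775.5102
Discount to today: PV = 188,775.5102 / (1 + 0.117)^2 = 188,775.5102 / 1.247689 = 151,300.13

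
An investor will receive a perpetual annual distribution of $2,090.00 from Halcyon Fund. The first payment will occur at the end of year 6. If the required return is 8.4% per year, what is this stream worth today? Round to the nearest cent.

Value at end of year 5: C / r = $2,090.00 / 0.084 = $24,880.9524
Discount to today: PV = $24,880.9524 / (1 + 0.084)^5 = $24,880.9524 / 1.496740 = $16,623.43

$16623.43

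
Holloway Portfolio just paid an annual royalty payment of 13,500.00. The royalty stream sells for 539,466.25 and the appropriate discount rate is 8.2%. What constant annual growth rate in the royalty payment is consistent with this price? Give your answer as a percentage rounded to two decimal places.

5.56%

P = D₀(1+g)/(r−g) ⇒ P(r−g) = D₀(1+g) ⇒ g(P+D₀) = P·r − D₀
g = (P·r − D₀)/(P + D₀) = (539,466.25×0.082 − 13,500.00) / (539,466.25 + 13,500.00) = 0.055584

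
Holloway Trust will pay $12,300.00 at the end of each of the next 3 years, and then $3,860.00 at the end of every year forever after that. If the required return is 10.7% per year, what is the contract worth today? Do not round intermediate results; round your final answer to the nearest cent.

PV of 3-year annuity: $12,300.00 × [1 − (1+0.107)^−3] / 0.107 = 30215.21998
Perpetuity value at year 3: $3,860.00 / 0.107 = 36074.76636
PV of perpetuity: 36074.76636 / (1+0.107)^3 = 26592.59163
Total PV = 30215.21998 + 26592.59163 = 56807.81161

$56807.81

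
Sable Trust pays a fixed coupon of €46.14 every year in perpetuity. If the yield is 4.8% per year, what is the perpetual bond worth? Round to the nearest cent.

€961.25

Level perpetuity: PV = C / r = €46.14 / 0.048 = €961.25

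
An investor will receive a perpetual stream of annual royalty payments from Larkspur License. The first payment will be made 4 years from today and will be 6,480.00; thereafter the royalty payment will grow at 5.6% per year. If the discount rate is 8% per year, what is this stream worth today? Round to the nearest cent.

214334.71

Value at end of year 3: C₁ / (r − g) = 6,480.00 / (0.08 − 0.056) = 270,000.0000
Discount to today: PV = 270,000.0000 / (1 + 0.08)^3 = 270,000.0000 / 1.259712 = 214,334.71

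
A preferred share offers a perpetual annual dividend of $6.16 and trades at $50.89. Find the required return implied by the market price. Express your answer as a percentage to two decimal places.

P = C/r ⇒ r = C/P = $6.16/$50.89 = 0.121045

12.10%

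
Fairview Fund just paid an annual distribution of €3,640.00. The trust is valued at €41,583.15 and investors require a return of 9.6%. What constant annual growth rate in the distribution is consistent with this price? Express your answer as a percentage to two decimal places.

P = D₀(1+g)/(r−g) ⇒ P(r−g) = D₀(1+g) ⇒ g(P+D₀) = P·r − D₀
g = (P·r − D₀)/(P + D₀) = (€41,583.15×0.096 − €3,640.00) / (€41,583.15 + €3,640.00) = 0.007783

0.78%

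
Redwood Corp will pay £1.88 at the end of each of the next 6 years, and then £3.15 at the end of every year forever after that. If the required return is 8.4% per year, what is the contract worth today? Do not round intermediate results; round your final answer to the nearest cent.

£31.70

PV of 6-year annuity: £1.88 × [1 − (1+0.084)^−6] / 0.084 = 8.58655
Perpetuity value at year 6: £3.15 / 0.084 = 37.50000
PV of perpetuity: 37.50000 / (1+0.084)^6 = 23.11296
Total PV = 8.58655 + 23.11296 = 31.69951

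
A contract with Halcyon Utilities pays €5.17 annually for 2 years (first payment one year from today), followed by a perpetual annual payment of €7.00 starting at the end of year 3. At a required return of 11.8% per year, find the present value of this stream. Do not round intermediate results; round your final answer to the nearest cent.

€56.22

PV of 2-year annuity: €5.17 × [1 − (1+0.118)^−2] / 0.118 = 8.76058
Perpetuity value at year 2: €7.00 / 0.118 = 59.32203
PV of perpetuity: 59.32203 / (1+0.118)^2 = 47.46051
Total PV = 8.76058 + 47.46051 = 56.22109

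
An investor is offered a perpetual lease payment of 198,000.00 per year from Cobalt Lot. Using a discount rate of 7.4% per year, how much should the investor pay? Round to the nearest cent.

Level perpetuity: PV = C / r = 198,000.00 / 0.074 = 2,675,675.68

2675675.68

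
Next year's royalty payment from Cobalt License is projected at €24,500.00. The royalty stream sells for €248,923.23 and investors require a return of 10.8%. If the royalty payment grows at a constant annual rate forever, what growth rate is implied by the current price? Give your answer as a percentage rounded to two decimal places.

0.96%

P = D₁/(r−g) ⇒ g = r − D₁/P = 0.108 − €24,500.00/€248,923.23 = 0.009576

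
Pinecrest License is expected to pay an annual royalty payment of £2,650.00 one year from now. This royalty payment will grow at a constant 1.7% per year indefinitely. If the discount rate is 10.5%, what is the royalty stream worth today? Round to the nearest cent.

Growing perpetuity: P = D₁ / (r − g) = £2,650.0000 / (0.105 − 0.017) = £30,113.64

£30113.64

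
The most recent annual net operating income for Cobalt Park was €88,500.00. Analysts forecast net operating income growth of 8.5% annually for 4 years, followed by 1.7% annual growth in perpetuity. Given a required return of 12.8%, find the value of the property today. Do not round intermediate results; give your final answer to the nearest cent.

€1015627.84

D_1 = 96022.50000
D_2 = 104184.41250
D_3 = 113040.08756
D_4 = 122648.49501
Terminal value at year 4: TV = D_4×(1+g_2)/(r−g_2) = 124733.51942/0.111 = 1123725.40018
P_0 = D_1/(1+r)^1 + D_2/(1+r)^2 + D_3/(1+r)^3 + D_4/(1+r)^4 + TV/(1+r)^4
    = 85126.32979 + 81881.26580 + 78759.90549 + 75757.53320 + 694102.80422 = 1015627.83849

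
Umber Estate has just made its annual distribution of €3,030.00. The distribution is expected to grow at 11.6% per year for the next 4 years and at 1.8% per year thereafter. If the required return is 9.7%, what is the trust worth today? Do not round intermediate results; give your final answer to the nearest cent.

D_1 = 3381.48000
D_2 = 3773.73168
D_3 = 4211.48455
D_4 = 4700.01676
Terminal value at year 4: TV = D_4×(1+g_2)/(r−g_2) = 4784.61706/0.079 = 60564.77297
P_0 = D_1/(1+r)^1 + D_2/(1+r)^2 + D_3/(1+r)^3 + D_4/(1+r)^4 + TV/(1+r)^4
    = 3082.47949 + 3135.86792 + 3190.18104 + 3245.43486 + 41820.92008 = 54474.88340

€54474.88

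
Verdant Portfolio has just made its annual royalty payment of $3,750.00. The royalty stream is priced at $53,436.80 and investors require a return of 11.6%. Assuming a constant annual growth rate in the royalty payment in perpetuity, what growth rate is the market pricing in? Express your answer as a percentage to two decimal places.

P = D₀(1+g)/(r−g) ⇒ P(r−g) = D₀(1+g) ⇒ g(P+D₀) = P·r − D₀
g = (P·r − D₀)/(P + D₀) = ($53,436.80×0.116 − $3,750.00) / ($53,436.80 + $3,750.00) = 0.042819

4.28%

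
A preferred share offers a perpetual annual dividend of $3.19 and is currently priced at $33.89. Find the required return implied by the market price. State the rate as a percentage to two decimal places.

9.41%

P = C/r ⇒ r = C/P = $3.19/$33.89 = 0.094128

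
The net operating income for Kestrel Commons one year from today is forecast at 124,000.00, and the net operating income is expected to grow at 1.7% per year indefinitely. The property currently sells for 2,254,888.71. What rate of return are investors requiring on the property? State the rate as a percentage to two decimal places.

7.20%

P = D₁/(r − g) ⇒ r = D₁/P + g = 124,000.0000/2,254,888.71 + 0.017 = 0.054992 + 0.017 = 0.071992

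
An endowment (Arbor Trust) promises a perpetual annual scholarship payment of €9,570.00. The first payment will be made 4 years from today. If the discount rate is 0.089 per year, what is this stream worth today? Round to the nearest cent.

€83260.36

Value at end of year 3: C / r = €9,570.00 / 0.089 = €107,528.0899
Discount to today: PV = €107,528.0899 / (1 + 0.089)^3 = €107,528.0899 / 1.291468 = €83,260.36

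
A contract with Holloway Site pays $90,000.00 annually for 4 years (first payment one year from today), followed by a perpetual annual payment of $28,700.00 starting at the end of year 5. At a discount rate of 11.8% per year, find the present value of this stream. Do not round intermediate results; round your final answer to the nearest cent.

$430196.86

PV of 4-year annuity: $90,000.00 × [1 − (1+0.118)^−4] / 0.118 = 274516.90848
Perpetuity value at year 4: $28,700.00 / 0.118 = 243220.33898
PV of perpetuity: 243220.33898 / (1+0.118)^4 = 155679.94706
Total PV = 274516.90848 + 155679.94706 = 430196.85554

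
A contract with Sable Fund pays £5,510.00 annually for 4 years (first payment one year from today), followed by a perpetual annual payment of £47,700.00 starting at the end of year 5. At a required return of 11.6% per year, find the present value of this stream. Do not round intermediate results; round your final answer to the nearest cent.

PV of 4-year annuity: £5,510.00 × [1 − (1+0.116)^−4] / 0.116 = 16877.76879
Perpetuity value at year 4: £47,700.00 / 0.116 = 411206.89655
PV of perpetuity: 411206.89655 / (1+0.116)^4 = 265096.26653
Total PV = 16877.76879 + 265096.26653 = 281974.03532

£281974.04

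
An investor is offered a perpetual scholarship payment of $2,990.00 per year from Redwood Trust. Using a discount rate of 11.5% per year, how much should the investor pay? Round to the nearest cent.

$26000.00

Level perpetuity: PV = C / r = $2,990.00 / 0.115 = $26,000.00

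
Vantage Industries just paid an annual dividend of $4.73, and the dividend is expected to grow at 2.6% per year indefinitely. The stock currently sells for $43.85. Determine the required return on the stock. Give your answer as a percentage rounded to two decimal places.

D₁ = $4.73 × 1.026 = $4.8530
P = D₁/(r − g) ⇒ r = D₁/P + g = $4.8530/$43.85 + 0.026 = 0.110672 + 0.026 = 0.136672

13.67%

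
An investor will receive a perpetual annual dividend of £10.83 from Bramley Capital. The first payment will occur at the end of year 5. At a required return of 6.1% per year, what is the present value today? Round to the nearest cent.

Value at end of year 4: C / r = £10.83 / 0.061 = £177.5410
Discount to today: PV = £177.5410 / (1 + 0.061)^4 = £177.5410 / 1.267248 = £140.10

£140.10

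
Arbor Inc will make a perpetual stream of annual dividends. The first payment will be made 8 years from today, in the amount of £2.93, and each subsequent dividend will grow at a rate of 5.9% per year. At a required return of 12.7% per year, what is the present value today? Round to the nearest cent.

Value at end of year 7: C₁ / (r − g) = £2.93 / (0.127 − 0.059) = £43.0882
Discount to today: PV = £43.0882 / (1 + 0.127)^7 = £43.0882 / 2.309231 = £18.66

£18.66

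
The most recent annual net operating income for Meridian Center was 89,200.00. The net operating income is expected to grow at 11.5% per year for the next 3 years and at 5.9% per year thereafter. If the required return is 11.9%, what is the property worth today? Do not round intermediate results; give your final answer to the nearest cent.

1823248.27

D_1 = 99458.00000
D_2 = 110895.67000
D_3 = 123648.67205
Terminal value at year 3: TV = D_3×(1+g_2)/(r−g_2) = 130943.94370/0.06 = 2182399.06168
P_0 = D_1/(1+r)^1 + D_2/(1+r)^2 + D_3/(1+r)^3 + TV/(1+r)^3
    = 88881.14388 + 88563.42755 + 88246.84693 + 1557556.84831 = 1823248.26666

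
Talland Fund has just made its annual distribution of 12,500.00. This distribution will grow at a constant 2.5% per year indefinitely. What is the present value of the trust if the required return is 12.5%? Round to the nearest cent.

D₁ = D₀ × (1 + g) = 12,500.00 × 1.025 = 12,812.5000
Growing perpetuity: P = D₁ / (r − g) = 12,812.5000 / (0.125 − 0.025) = 128,125.00

128125.00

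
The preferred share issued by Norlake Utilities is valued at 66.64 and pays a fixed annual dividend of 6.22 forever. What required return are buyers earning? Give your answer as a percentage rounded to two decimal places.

9.33%

P = C/r ⇒ r = C/P = 6.22/66.64 = 0.093337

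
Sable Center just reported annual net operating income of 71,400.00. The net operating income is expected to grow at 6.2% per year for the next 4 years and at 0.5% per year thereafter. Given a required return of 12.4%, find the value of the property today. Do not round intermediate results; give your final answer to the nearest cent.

728891.63

D_1 = 75826.80000
D_2 = 80528.06160
D_3 = 85520.80142
D_4 = 90823.09111
Terminal value at year 4: TV = D_4×(1+g_2)/(r−g_2) = 91277.20656/0.119 = 767035.34927
P_0 = D_1/(1+r)^1 + D_2/(1+r)^2 + D_3/(1+r)^3 + D_4/(1+r)^4 + TV/(1+r)^4
    = 67461.56584 + 63740.37626 + 60224.44803 + 56902.45891 + 480562.78321 = 728891.63225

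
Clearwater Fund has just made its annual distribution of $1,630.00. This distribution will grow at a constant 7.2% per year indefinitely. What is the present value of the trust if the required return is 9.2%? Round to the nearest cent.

$87368.00

D₁ = D₀ × (1 + g) = $1,630.00 × 1.072 = $1,747.3600
Growing perpetuity: P = D₁ / (r − g) = $1,747.3600 / (0.092 − 0.072) = $87,368.00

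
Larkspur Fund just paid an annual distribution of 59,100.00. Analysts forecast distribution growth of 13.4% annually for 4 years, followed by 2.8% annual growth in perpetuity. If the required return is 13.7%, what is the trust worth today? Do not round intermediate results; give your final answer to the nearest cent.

786368.79

D_1 = 67019.40000
D_2 = 75999.99960
D_3 = 86183.99955
D_4 = 97732.65549
Terminal value at year 4: TV = D_4×(1+g_2)/(r−g_2) = 100469.16984/0.109 = 921735.50311
P_0 = D_1/(1+r)^1 + D_2/(1+r)^2 + D_3/(1+r)^3 + D_4/(1+r)^4 + TV/(1+r)^4
    = 58944.06332 + 58788.53809 + 58633.42322 + 58478.71761 + 551524.05235 = 786368.79460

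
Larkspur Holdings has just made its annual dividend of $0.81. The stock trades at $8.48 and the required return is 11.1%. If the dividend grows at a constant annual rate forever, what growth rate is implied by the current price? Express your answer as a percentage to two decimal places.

1.41%

P = D₀(1+g)/(r−g) ⇒ P(r−g) = D₀(1+g) ⇒ g(P+D₀) = P·r − D₀
g = (P·r − D₀)/(P + D₀) = ($8.48×0.111 − $0.81) / ($8.48 + $0.81) = 0.014131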